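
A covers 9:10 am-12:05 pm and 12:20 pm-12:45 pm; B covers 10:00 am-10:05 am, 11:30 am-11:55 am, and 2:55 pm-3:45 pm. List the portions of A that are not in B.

9:10 am–10:00 am, 10:05 am–11:30 am, 11:55 am–12:05 pm, 12:20 pm–12:45 pm

9:10 am–12:05 pm minus B → 9:10 am–10:00 am, 10:05 am–11:30 am, 11:55 am–12:05 pm.
12:20 pm–12:45 pm: no B overlap → unchanged.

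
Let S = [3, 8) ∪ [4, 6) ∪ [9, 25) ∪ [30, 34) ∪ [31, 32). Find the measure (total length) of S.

25

Merged: [3, 8), [9, 25), [30, 34).
Lengths: 5 + 16 + 4 = 25.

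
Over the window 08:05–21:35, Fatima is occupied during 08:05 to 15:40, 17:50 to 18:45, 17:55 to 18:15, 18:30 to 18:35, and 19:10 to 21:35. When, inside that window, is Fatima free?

Covered (merged): 08:05–15:40, 17:50–18:45, 19:10–21:35.
Complement within 08:05–21:35: 15:40–17:50, 18:45–19:10.

15:40–17:50, 18:45–19:10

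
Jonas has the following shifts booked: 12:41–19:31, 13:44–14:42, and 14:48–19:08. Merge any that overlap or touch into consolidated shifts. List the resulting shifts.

12:41–19:31

13:44–14:42 overlaps/touches 12:41–19:31 → extend to 12:41–19:31.
14:48–19:08 overlaps/touches 12:41–19:31 → extend to 12:41–19:31.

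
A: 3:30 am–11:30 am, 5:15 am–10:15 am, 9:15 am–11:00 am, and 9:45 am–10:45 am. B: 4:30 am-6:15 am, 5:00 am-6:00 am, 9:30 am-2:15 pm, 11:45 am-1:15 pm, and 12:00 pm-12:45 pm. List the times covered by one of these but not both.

3:30 am–4:30 am, 6:15 am–9:30 am, 11:30 am–2:15 pm

Merge the first list: 3:30 am–11:30 am.
Merge the second list: 4:30 am–6:15 am, 9:30 am–2:15 pm.
Only in the first: 3:30 am–4:30 am, 6:15 am–9:30 am.
Only in the second: 11:30 am–2:15 pm.
Together these are the periods covered by exactly one.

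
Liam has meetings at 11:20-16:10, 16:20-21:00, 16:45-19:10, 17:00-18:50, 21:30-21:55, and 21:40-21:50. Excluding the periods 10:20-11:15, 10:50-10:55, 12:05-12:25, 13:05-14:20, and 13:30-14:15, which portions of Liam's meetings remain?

11:20-12:05, 12:25-13:05, 14:20-16:10, 16:20-21:00, 21:30-21:55

Merge the first list: 11:20-16:10, 16:20-21:00, 21:30-21:55.
Merge the second list: 10:20-11:15, 12:05-12:25, 13:05-14:20.
11:20-16:10 \ B = 11:20-12:05, 12:25-13:05, 14:20-16:10.
16:20-21:00: nothing removed.
21:30-21:55: nothing removed.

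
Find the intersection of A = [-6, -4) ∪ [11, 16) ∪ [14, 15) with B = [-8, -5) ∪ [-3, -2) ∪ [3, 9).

[-6, -5)

First set merges to [-6, -4), [11, 16).
[-6, -4) overlaps B on [-6, -5).
[11, 16) falls entirely outside B.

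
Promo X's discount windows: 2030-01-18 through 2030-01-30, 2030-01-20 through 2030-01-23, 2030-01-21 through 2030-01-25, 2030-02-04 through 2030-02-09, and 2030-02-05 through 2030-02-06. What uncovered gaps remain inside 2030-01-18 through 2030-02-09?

2030-01-31 through 2030-02-03

Covered (merged): 2030-01-18 through 2030-01-30, 2030-02-04 through 2030-02-09.
Gaps within 2030-01-18 through 2030-02-09: 2030-01-31 through 2030-02-03.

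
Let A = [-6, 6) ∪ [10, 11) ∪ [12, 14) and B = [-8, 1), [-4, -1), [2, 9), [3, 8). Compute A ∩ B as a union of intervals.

[-6, 1) ∪ [2, 6)

B, merged: [-8, 1), [2, 9).
[-6, 6) ∩ B → [-6, 1), [2, 6).
[10, 11) meets no B interval.
[12, 14) meets no B interval.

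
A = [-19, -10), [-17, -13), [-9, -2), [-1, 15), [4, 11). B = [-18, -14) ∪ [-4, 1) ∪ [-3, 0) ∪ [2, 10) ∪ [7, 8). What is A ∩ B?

Merge the first list: [-19, -10), [-9, -2), [-1, 15).
Merge the second list: [-18, -14), [-4, 1), [2, 10).
[-19, -10) overlaps B on [-18, -14).
[-9, -2) overlaps B on [-4, -2).
[-1, 15) overlaps B on [-1, 1), [2, 10).

[-18, -14) ∪ [-4, -2) ∪ [-1, 1) ∪ [2, 10)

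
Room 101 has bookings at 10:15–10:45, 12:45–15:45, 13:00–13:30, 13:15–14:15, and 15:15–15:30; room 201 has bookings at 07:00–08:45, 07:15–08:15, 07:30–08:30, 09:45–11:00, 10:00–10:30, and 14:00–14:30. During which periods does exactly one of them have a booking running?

07:00–08:45, 09:45–10:15, 10:45–11:00, 12:45–14:00, 14:30–15:45

Merge the first list: 10:15–10:45, 12:45–15:45.
Merge the second list: 07:00–08:45, 09:45–11:00, 14:00–14:30.
A \ B = 12:45–14:00, 14:30–15:45.
B \ A = 07:00–08:45, 09:45–10:15, 10:45–11:00.
Union of the two gives the symmetric difference.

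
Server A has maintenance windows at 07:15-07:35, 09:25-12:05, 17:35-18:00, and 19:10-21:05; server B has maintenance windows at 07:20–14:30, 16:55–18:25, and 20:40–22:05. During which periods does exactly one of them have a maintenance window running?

07:15–07:20, 07:35–09:25, 12:05–14:30, 16:55–17:35, 18:00–18:25, 19:10–20:40, 21:05–22:05

A \ B = 07:15–07:20, 19:10–20:40.
B \ A = 07:35–09:25, 12:05–14:30, 16:55–17:35, 18:00–18:25, 21:05–22:05.
Union of the two gives the symmetric difference.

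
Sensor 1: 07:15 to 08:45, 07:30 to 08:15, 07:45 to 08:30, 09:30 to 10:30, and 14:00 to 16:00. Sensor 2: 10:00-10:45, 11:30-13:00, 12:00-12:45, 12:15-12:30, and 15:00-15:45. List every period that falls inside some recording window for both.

10:00–10:30, 15:00–15:45

A, merged: 07:15–08:45, 09:30–10:30, 14:00–16:00.
B, merged: 10:00–10:45, 11:30–13:00, 15:00–15:45.
07:15–08:45: no overlap with the second set.
09:30–10:30 meets the second set on 10:00–10:30.
14:00–16:00 meets the second set on 15:00–15:45.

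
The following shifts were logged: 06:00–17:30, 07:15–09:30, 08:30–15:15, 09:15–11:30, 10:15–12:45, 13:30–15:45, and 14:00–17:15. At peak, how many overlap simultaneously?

Walk the sorted start/end points keeping a running depth.
The depth first hits 4 at 09:15.

4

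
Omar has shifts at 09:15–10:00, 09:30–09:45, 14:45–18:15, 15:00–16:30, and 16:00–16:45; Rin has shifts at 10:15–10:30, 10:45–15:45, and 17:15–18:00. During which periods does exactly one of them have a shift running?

09:15–10:00, 10:15–10:30, 10:45–14:45, 15:45–17:15, 18:00–18:15

First set merges to 09:15–10:00, 14:45–18:15.
Only in the first: 09:15–10:00, 15:45–17:15, 18:00–18:15.
Only in the second: 10:15–10:30, 10:45–14:45.
Together these are the periods covered by exactly one.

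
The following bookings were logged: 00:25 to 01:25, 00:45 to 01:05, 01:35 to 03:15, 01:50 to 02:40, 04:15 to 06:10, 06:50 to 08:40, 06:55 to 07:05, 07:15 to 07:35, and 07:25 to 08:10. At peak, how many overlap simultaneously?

3

At 07:25, 3 of the intervals are simultaneously active.
No point has more.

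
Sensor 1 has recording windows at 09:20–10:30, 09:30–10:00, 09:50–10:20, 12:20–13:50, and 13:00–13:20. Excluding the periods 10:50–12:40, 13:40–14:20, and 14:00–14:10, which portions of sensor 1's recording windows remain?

09:20-10:30, 12:40-13:40

First set merges to 09:20-10:30, 12:20-13:50.
Second set merges to 10:50-12:40, 13:40-14:20.
09:20-10:30 is untouched.
12:20-13:50 with B removed leaves 12:40-13:40.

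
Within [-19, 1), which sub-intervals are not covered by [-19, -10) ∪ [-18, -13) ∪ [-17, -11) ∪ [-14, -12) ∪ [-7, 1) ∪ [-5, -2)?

[-10, -7)

After merging, the occupied span is [-19, -10), [-7, 1).
Complement within [-19, 1): [-10, -7).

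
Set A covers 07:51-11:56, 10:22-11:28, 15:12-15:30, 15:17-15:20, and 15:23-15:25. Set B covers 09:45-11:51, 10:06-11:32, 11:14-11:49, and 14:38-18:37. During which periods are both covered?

09:45–11:51, 15:12–15:30

First set merges to 07:51–11:56, 15:12–15:30.
Second set merges to 09:45–11:51, 14:38–18:37.
07:51–11:56 overlaps B on 09:45–11:51.
15:12–15:30 overlaps B on 15:12–15:30.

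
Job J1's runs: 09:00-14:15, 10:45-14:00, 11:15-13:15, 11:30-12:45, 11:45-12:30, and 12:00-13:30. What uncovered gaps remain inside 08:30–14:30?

The merged coverage is 09:00–14:15.
Complement within 08:30–14:30: 08:30–09:00, 14:15–14:30.

08:30–09:00, 14:15–14:30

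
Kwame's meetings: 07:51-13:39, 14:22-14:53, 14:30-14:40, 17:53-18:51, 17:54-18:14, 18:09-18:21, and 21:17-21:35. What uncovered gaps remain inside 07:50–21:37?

07:50-07:51, 13:39-14:22, 14:53-17:53, 18:51-21:17, 21:35-21:37

After merging, the occupied span is 07:51-13:39, 14:22-14:53, 17:53-18:51, 21:17-21:35.
Gaps within 07:50-21:37: 07:50-07:51, 13:39-14:22, 14:53-17:53, 18:51-21:17, 21:35-21:37.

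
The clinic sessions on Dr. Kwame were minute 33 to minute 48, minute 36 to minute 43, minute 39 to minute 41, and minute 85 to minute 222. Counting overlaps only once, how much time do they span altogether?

152 minutes

Merged: minute 33 to minute 48, minute 85 to minute 222.
Lengths: 15 minutes + 137 minutes = 152 minutes.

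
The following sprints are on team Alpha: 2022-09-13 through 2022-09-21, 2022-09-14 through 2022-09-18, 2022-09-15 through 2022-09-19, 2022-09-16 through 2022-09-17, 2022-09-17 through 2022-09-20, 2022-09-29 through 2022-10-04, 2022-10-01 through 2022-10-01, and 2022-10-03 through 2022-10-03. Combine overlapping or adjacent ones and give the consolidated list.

2022-09-14 through 2022-09-18 overlaps/touches 2022-09-13 through 2022-09-21 → extend to 2022-09-13 through 2022-09-21.
2022-09-15 through 2022-09-19 overlaps/touches 2022-09-13 through 2022-09-21 → extend to 2022-09-13 through 2022-09-21.
2022-09-16 through 2022-09-17 overlaps/touches 2022-09-13 through 2022-09-21 → extend to 2022-09-13 through 2022-09-21.
2022-09-17 through 2022-09-20 overlaps/touches 2022-09-13 through 2022-09-21 → extend to 2022-09-13 through 2022-09-21.
2022-09-29 through 2022-10-04 is disjoint → start new block.
2022-10-01 through 2022-10-01 overlaps/touches 2022-09-29 through 2022-10-04 → extend to 2022-09-29 through 2022-10-04.
2022-10-03 through 2022-10-03 overlaps/touches 2022-09-29 through 2022-10-04 → extend to 2022-09-29 through 2022-10-04.

2022-09-13 through 2022-09-21, 2022-09-29 through 2022-10-04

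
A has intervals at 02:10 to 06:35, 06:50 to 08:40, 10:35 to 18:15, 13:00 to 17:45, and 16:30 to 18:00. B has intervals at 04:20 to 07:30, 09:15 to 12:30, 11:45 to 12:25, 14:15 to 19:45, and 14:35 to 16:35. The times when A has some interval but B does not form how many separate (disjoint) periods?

3

Merge the first list: 02:10–06:35, 06:50–08:40, 10:35–18:15.
Merge the second list: 04:20–07:30, 09:15–12:30, 14:15–19:45.
A \ B = 02:10–04:20, 07:30–08:40, 12:30–14:15.
That is 3 disjoint pieces.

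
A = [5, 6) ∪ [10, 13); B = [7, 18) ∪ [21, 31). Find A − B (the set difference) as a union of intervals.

[5, 6)

[5, 6) is untouched.
[10, 13) lies entirely inside B → drops out.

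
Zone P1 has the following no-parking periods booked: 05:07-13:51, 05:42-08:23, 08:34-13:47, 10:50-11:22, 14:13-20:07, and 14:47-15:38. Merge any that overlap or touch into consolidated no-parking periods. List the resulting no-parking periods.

05:42-08:23 overlaps/touches 05:07-13:51 → extend to 05:07-13:51.
08:34-13:47 overlaps/touches 05:07-13:51 → extend to 05:07-13:51.
10:50-11:22 overlaps/touches 05:07-13:51 → extend to 05:07-13:51.
14:13-20:07 is disjoint → start new block.
14:47-15:38 overlaps/touches 14:13-20:07 → extend to 14:13-20:07.

05:07-13:51, 14:13-20:07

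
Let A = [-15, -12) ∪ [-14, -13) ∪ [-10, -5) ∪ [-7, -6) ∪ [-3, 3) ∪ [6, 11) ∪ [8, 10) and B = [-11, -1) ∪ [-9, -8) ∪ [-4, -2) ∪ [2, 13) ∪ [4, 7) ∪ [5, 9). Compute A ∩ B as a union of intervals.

[-10, -5) ∪ [-3, -1) ∪ [2, 3) ∪ [6, 11)

Merge the first list: [-15, -12), [-10, -5), [-3, 3), [6, 11).
Merge the second list: [-11, -1), [2, 13).
[-15, -12) meets no B interval.
[-10, -5) ∩ B → [-10, -5).
[-3, 3) ∩ B → [-3, -1), [2, 3).
[6, 11) ∩ B → [6, 11).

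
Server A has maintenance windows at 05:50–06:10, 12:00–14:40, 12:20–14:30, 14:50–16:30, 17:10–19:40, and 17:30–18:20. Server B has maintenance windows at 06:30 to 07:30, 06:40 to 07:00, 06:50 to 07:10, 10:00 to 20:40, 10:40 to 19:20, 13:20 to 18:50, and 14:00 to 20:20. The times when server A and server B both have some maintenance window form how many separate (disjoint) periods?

3

A, merged: 05:50–06:10, 12:00–14:40, 14:50–16:30, 17:10–19:40.
B, merged: 06:30–07:30, 10:00–20:40.
A ∩ B = 12:00–14:40, 14:50–16:30, 17:10–19:40.
That is 3 disjoint pieces.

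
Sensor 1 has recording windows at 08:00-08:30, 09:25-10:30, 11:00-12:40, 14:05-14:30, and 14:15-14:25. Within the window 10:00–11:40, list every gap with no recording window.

After merging, the occupied span is 08:00–08:30, 09:25–10:30, 11:00–12:40, 14:05–14:30.
Uncovered inside 10:00–11:40: 10:30–11:00.

10:30–11:00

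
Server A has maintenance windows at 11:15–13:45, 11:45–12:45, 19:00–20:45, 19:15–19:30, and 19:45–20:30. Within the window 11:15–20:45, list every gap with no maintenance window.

Covered (merged): 11:15-13:45, 19:00-20:45.
Gaps within 11:15-20:45: 13:45-19:00.

13:45-19:00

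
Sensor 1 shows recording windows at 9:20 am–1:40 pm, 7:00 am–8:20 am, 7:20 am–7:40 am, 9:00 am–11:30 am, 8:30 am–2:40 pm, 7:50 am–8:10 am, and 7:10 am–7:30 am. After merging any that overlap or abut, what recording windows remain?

Sort by start: 7:00 am–8:20 am, 7:10 am–7:30 am, 7:20 am–7:40 am, 7:50 am–8:10 am, 8:30 am–2:40 pm, 9:00 am–11:30 am, 9:20 am–1:40 pm.
7:10 am–7:30 am overlaps/touches 7:00 am–8:20 am → extend to 7:00 am–8:20 am.
7:20 am–7:40 am overlaps/touches 7:00 am–8:20 am → extend to 7:00 am–8:20 am.
7:50 am–8:10 am overlaps/touches 7:00 am–8:20 am → extend to 7:00 am–8:20 am.
8:30 am–2:40 pm is disjoint → start new block.
9:00 am–11:30 am overlaps/touches 8:30 am–2:40 pm → extend to 8:30 am–2:40 pm.
9:20 am–1:40 pm overlaps/touches 8:30 am–2:40 pm → extend to 8:30 am–2:40 pm.

7:00 am–8:20 am, 8:30 am–2:40 pm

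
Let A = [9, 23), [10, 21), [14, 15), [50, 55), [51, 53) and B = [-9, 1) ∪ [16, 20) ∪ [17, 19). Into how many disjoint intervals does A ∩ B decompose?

First set merges to [9, 23), [50, 55).
Second set merges to [-9, 1), [16, 20).
A ∩ B = [16, 20).
That is 1 disjoint piece.

1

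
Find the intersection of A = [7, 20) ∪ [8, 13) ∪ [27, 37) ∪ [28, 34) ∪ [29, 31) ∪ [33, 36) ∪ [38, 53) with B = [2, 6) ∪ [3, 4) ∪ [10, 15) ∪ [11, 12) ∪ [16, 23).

First set merges to [7, 20), [27, 37), [38, 53).
Second set merges to [2, 6), [10, 15), [16, 23).
[7, 20) overlaps B on [10, 15), [16, 20).
[27, 37) falls entirely outside B.
[38, 53) falls entirely outside B.

[10, 15) ∪ [16, 20)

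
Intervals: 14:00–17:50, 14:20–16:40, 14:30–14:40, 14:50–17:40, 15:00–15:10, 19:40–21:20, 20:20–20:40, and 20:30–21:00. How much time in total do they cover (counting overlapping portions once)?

Merged: 14:00–17:50, 19:40–21:20.
Lengths: 3 h 50 min + 1 h 40 min = 5 h 30 min.

5 h 30 min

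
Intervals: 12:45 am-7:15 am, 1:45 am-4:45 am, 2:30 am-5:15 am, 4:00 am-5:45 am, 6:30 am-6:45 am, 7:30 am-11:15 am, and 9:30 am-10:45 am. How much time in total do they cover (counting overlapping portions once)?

Merged: 12:45 am–7:15 am, 7:30 am–11:15 am.
Lengths: 6 h 30 min + 3 h 45 min = 10 h 15 min.

10 h 15 min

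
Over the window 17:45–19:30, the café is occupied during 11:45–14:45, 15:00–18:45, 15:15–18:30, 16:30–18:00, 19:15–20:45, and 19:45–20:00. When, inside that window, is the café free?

18:45–19:15

The merged coverage is 11:45–14:45, 15:00–18:45, 19:15–20:45.
Gaps within 17:45–19:30: 18:45–19:15.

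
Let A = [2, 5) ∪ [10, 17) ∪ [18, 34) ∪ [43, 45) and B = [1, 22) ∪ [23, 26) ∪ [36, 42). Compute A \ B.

[22, 23) ∪ [26, 34) ∪ [43, 45)

[2, 5) lies entirely inside B → drops out.
[10, 17) lies entirely inside B → drops out.
[18, 34) with B removed leaves [22, 23), [26, 34).
[43, 45) is untouched.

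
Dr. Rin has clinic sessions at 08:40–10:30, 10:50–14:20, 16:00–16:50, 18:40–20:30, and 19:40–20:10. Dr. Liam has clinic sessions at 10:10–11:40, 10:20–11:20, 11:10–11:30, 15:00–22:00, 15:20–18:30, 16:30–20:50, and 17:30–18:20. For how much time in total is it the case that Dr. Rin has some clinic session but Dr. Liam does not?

4 h 10 min

A, merged: 08:40-10:30, 10:50-14:20, 16:00-16:50, 18:40-20:30.
B, merged: 10:10-11:40, 15:00-22:00.
A \ B = 08:40-10:10, 11:40-14:20.
Total: 1 h 30 min + 2 h 40 min = 4 h 10 min.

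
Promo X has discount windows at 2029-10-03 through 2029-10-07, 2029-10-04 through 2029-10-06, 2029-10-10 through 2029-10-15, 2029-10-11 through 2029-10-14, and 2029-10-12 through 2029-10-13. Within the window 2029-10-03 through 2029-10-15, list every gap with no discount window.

2029-10-08 through 2029-10-09

After merging, the occupied span is 2029-10-03 through 2029-10-07, 2029-10-10 through 2029-10-15.
Uncovered inside 2029-10-03 through 2029-10-15: 2029-10-08 through 2029-10-09.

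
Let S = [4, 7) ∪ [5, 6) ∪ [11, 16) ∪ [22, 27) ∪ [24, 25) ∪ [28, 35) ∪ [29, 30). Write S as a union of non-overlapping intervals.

[4, 7) ∪ [11, 16) ∪ [22, 27) ∪ [28, 35)

[5, 6) overlaps/touches [4, 7) → extend to [4, 7).
[11, 16) is disjoint → start new block.
[22, 27) is disjoint → start new block.
[24, 25) overlaps/touches [22, 27) → extend to [22, 27).
[28, 35) is disjoint → start new block.
[29, 30) overlaps/touches [28, 35) → extend to [28, 35).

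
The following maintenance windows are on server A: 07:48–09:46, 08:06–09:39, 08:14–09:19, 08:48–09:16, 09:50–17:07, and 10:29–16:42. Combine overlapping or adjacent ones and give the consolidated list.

07:48–09:46, 09:50–17:07

08:06–09:39 overlaps/touches 07:48–09:46 → extend to 07:48–09:46.
08:14–09:19 overlaps/touches 07:48–09:46 → extend to 07:48–09:46.
08:48–09:16 overlaps/touches 07:48–09:46 → extend to 07:48–09:46.
09:50–17:07 is disjoint → start new block.
10:29–16:42 overlaps/touches 09:50–17:07 → extend to 09:50–17:07.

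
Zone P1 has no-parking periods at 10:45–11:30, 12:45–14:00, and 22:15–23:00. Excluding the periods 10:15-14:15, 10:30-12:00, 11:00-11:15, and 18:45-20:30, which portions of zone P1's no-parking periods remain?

22:15-23:00

Second set merges to 10:15-14:15, 18:45-20:30.
10:45-11:30 lies entirely inside B → drops out.
12:45-14:00 lies entirely inside B → drops out.
22:15-23:00 is untouched.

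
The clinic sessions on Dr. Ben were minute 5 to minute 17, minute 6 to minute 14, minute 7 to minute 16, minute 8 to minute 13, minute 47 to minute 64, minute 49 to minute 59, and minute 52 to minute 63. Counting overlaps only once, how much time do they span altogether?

Merged: minute 5 to minute 17, minute 47 to minute 64.
Lengths: 12 minutes + 17 minutes = 29 minutes.

29 minutes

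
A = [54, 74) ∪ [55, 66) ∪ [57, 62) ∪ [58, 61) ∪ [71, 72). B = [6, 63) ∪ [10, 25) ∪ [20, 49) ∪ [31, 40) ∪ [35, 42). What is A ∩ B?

[54, 63)

A, merged: [54, 74).
B, merged: [6, 63).
[54, 74) overlaps B on [54, 63).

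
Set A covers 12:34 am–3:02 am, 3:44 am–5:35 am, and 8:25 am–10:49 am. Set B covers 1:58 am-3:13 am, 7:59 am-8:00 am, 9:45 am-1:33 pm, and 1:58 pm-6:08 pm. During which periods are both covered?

12:34 am-3:02 am meets the second set on 1:58 am-3:02 am.
3:44 am-5:35 am: no overlap with the second set.
8:25 am-10:49 am meets the second set on 9:45 am-10:49 am.

1:58 am-3:02 am, 9:45 am-10:49 am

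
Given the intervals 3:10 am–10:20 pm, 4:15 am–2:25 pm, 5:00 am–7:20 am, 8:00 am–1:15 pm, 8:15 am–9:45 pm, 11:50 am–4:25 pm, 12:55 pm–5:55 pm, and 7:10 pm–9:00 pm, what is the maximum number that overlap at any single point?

Sweep endpoints in order; track running count of active intervals.
Peak of 6 reached at 12:55 pm.

6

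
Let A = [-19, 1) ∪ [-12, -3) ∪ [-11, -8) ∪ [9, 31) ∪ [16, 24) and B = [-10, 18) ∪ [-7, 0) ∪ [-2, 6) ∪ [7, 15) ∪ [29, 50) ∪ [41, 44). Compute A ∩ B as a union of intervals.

[-10, 1) ∪ [9, 18) ∪ [29, 31)

First set merges to [-19, 1), [9, 31).
Second set merges to [-10, 18), [29, 50).
[-19, 1) ∩ B → [-10, 1).
[9, 31) ∩ B → [9, 18), [29, 31).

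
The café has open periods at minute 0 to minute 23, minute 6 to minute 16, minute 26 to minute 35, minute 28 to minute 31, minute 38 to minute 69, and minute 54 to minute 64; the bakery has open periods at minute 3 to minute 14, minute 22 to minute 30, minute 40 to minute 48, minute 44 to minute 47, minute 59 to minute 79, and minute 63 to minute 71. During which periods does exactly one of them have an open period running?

A, merged: minute 0 to minute 23, minute 26 to minute 35, minute 38 to minute 69.
B, merged: minute 3 to minute 14, minute 22 to minute 30, minute 40 to minute 48, minute 59 to minute 79.
A \ B = minute 0 to minute 3, minute 14 to minute 22, minute 30 to minute 35, minute 38 to minute 40, minute 48 to minute 59.
B \ A = minute 23 to minute 26, minute 69 to minute 79.
Union of the two gives the symmetric difference.

minute 0 to minute 3, minute 14 to minute 22, minute 23 to minute 26, minute 30 to minute 35, minute 38 to minute 40, minute 48 to minute 59, minute 69 to minute 79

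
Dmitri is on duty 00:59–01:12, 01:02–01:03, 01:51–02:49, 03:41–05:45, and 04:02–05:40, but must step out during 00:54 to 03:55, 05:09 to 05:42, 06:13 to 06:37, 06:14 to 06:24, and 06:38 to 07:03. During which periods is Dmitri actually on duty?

First set merges to 00:59–01:12, 01:51–02:49, 03:41–05:45.
Second set merges to 00:54–03:55, 05:09–05:42, 06:13–06:37, 06:38–07:03.
00:59–01:12 lies entirely inside B → drops out.
01:51–02:49 lies entirely inside B → drops out.
03:41–05:45 with B removed leaves 03:55–05:09, 05:42–05:45.

03:55–05:09, 05:42–05:45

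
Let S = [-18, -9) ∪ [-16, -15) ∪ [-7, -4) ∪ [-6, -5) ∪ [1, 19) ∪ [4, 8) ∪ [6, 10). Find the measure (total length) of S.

30

Merged: [-18, -9), [-7, -4), [1, 19).
Lengths: 9 + 3 + 18 = 30.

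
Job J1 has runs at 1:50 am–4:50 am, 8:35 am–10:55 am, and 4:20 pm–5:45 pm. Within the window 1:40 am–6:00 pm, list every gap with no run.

1:40 am-1:50 am, 4:50 am-8:35 am, 10:55 am-4:20 pm, 5:45 pm-6:00 pm

Covered (merged): 1:50 am-4:50 am, 8:35 am-10:55 am, 4:20 pm-5:45 pm.
Complement within 1:40 am-6:00 pm: 1:40 am-1:50 am, 4:50 am-8:35 am, 10:55 am-4:20 pm, 5:45 pm-6:00 pm.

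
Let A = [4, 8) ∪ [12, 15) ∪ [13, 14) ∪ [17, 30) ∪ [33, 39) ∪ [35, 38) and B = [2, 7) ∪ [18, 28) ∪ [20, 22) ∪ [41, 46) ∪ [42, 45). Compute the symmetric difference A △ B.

[2, 4) ∪ [7, 8) ∪ [12, 15) ∪ [17, 18) ∪ [28, 30) ∪ [33, 39) ∪ [41, 46)

Merge the first list: [4, 8), [12, 15), [17, 30), [33, 39).
Merge the second list: [2, 7), [18, 28), [41, 46).
A but not B: [7, 8), [12, 15), [17, 18), [28, 30), [33, 39).
B but not A: [2, 4), [41, 46).
Combining gives A △ B.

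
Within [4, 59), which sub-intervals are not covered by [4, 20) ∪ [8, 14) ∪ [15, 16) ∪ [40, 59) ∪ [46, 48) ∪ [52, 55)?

The merged coverage is [4, 20), [40, 59).
Uncovered inside [4, 59): [20, 40).

[20, 40)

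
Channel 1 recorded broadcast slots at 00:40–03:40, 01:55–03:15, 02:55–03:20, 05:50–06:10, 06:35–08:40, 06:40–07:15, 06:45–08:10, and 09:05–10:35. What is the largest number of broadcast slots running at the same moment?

At 02:55, 3 of the intervals are simultaneously active.
No point has more.

3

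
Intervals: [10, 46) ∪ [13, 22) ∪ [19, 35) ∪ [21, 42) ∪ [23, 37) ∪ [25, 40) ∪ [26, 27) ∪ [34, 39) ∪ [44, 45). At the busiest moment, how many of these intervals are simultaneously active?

6

Sweep endpoints in order; track running count of active intervals.
Peak of 6 reached at 26.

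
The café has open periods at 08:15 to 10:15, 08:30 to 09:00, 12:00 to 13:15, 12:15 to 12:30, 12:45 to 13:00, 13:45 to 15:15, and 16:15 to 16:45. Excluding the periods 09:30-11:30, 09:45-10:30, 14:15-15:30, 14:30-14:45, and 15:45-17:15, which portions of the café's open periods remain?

Merge the first list: 08:15–10:15, 12:00–13:15, 13:45–15:15, 16:15–16:45.
Merge the second list: 09:30–11:30, 14:15–15:30, 15:45–17:15.
08:15–10:15 with B removed leaves 08:15–09:30.
12:00–13:15 is untouched.
13:45–15:15 with B removed leaves 13:45–14:15.
16:15–16:45 lies entirely inside B → drops out.

08:15–09:30, 12:00–13:15, 13:45–14:15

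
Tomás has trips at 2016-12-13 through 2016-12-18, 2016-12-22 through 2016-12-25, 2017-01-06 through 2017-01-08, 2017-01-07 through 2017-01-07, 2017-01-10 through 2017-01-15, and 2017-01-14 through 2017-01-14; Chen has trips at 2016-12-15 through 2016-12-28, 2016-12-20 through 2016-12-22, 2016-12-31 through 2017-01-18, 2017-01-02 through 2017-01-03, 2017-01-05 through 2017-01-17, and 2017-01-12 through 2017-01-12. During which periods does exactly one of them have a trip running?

First set merges to 2016-12-13 through 2016-12-18, 2016-12-22 through 2016-12-25, 2017-01-06 through 2017-01-08, 2017-01-10 through 2017-01-15.
Second set merges to 2016-12-15 through 2016-12-28, 2016-12-31 through 2017-01-18.
Only in the first: 2016-12-13 through 2016-12-14.
Only in the second: 2016-12-19 through 2016-12-21, 2016-12-26 through 2016-12-28, 2016-12-31 through 2017-01-05, 2017-01-09 through 2017-01-09, 2017-01-16 through 2017-01-18.
Together these are the periods covered by exactly one.

2016-12-13 through 2016-12-14, 2016-12-19 through 2016-12-21, 2016-12-26 through 2016-12-28, 2016-12-31 through 2017-01-05, 2017-01-09 through 2017-01-09, 2017-01-16 through 2017-01-18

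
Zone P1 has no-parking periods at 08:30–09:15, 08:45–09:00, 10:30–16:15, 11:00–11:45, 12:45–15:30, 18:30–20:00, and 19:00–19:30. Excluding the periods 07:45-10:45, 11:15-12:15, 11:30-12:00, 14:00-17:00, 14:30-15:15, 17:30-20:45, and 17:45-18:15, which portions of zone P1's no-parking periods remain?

10:45–11:15, 12:15–14:00

Merge the first list: 08:30–09:15, 10:30–16:15, 18:30–20:00.
Merge the second list: 07:45–10:45, 11:15–12:15, 14:00–17:00, 17:30–20:45.
08:30–09:15 lies entirely inside B → drops out.
10:30–16:15 with B removed leaves 10:45–11:15, 12:15–14:00.
18:30–20:00 lies entirely inside B → drops out.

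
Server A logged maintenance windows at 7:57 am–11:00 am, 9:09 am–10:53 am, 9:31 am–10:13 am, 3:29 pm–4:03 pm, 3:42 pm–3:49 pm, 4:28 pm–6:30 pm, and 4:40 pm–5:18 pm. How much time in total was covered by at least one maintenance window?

Merged: 7:57 am–11:00 am, 3:29 pm–4:03 pm, 4:28 pm–6:30 pm.
Lengths: 3 h 3 min + 34 min + 2 h 2 min = 5 h 39 min.

5 h 39 min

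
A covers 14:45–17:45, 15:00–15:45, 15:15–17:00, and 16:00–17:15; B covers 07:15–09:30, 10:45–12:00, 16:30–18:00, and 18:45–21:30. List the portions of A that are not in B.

First set merges to 14:45–17:45.
14:45–17:45 \ B = 14:45–16:30.

14:45–16:30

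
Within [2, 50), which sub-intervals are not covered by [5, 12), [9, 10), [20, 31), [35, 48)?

[2, 5) ∪ [12, 20) ∪ [31, 35) ∪ [48, 50)

Covered (merged): [5, 12), [20, 31), [35, 48).
Complement within [2, 50): [2, 5), [12, 20), [31, 35), [48, 50).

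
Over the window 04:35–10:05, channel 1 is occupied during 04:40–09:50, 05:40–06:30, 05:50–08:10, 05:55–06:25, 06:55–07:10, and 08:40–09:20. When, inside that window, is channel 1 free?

04:35–04:40, 09:50–10:05

Covered (merged): 04:40–09:50.
Uncovered inside 04:35–10:05: 04:35–04:40, 09:50–10:05.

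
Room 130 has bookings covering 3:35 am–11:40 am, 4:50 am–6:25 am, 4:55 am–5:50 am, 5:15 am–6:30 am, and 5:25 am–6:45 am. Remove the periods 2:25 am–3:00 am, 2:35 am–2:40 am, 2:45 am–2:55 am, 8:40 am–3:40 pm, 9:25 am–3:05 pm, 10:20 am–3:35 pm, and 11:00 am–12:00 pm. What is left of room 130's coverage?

First set merges to 3:35 am-11:40 am.
Second set merges to 2:25 am-3:00 am, 8:40 am-3:40 pm.
3:35 am-11:40 am with B removed leaves 3:35 am-8:40 am.

3:35 am-8:40 am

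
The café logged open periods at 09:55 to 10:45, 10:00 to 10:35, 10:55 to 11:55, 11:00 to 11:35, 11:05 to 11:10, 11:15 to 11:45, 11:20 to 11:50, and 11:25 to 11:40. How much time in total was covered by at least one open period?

Merged: 09:55–10:45, 10:55–11:55.
Lengths: 50 min + 1 h = 1 h 50 min.

1 h 50 min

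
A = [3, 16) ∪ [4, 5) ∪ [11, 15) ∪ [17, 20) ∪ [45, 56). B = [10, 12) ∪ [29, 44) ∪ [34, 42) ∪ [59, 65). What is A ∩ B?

Merge the first list: [3, 16), [17, 20), [45, 56).
Merge the second list: [10, 12), [29, 44), [59, 65).
[3, 16) meets the second set on [10, 12).
[17, 20): no overlap with the second set.
[45, 56): no overlap with the second set.

[10, 12)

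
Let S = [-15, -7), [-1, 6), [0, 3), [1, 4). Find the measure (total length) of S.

15

Merged: [-15, -7), [-1, 6).
Lengths: 8 + 7 = 15.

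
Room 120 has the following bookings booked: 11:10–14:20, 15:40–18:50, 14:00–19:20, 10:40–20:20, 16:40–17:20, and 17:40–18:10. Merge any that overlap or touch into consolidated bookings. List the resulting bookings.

Sort by start: 10:40–20:20, 11:10–14:20, 14:00–19:20, 15:40–18:50, 16:40–17:20, 17:40–18:10.
11:10–14:20 overlaps/touches 10:40–20:20 → extend to 10:40–20:20.
14:00–19:20 overlaps/touches 10:40–20:20 → extend to 10:40–20:20.
15:40–18:50 overlaps/touches 10:40–20:20 → extend to 10:40–20:20.
16:40–17:20 overlaps/touches 10:40–20:20 → extend to 10:40–20:20.
17:40–18:10 overlaps/touches 10:40–20:20 → extend to 10:40–20:20.

10:40–20:20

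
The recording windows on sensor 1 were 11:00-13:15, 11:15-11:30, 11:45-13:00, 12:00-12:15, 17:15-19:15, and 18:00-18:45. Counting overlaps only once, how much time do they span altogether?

Merged: 11:00–13:15, 17:15–19:15.
Lengths: 2 h 15 min + 2 h = 4 h 15 min.

4 h 15 min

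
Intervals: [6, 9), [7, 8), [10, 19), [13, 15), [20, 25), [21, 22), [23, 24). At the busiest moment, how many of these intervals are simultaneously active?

At 7, 2 of the intervals are simultaneously active.
No point has more.

2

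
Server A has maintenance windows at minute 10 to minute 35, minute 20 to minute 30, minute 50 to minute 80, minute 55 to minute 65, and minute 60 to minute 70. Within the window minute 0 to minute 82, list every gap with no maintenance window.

After merging, the occupied span is minute 10 to minute 35, minute 50 to minute 80.
Gaps within minute 0 to minute 82: minute 0 to minute 10, minute 35 to minute 50, minute 80 to minute 82.

minute 0 to minute 10, minute 35 to minute 50, minute 80 to minute 82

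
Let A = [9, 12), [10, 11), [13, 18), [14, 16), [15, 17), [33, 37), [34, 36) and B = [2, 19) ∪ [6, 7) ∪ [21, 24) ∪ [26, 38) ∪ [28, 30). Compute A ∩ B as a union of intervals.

[9, 12) ∪ [13, 18) ∪ [33, 37)

A, merged: [9, 12), [13, 18), [33, 37).
B, merged: [2, 19), [21, 24), [26, 38).
[9, 12) meets the second set on [9, 12).
[13, 18) meets the second set on [13, 18).
[33, 37) meets the second set on [33, 37).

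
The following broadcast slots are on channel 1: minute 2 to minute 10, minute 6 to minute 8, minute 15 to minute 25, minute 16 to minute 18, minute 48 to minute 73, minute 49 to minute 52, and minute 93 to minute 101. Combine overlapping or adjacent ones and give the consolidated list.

minute 6 to minute 8 overlaps/touches minute 2 to minute 10 → extend to minute 2 to minute 10.
minute 15 to minute 25 is disjoint → start new block.
minute 16 to minute 18 overlaps/touches minute 15 to minute 25 → extend to minute 15 to minute 25.
minute 48 to minute 73 is disjoint → start new block.
minute 49 to minute 52 overlaps/touches minute 48 to minute 73 → extend to minute 48 to minute 73.
minute 93 to minute 101 is disjoint → start new block.

minute 2 to minute 10, minute 15 to minute 25, minute 48 to minute 73, minute 93 to minute 101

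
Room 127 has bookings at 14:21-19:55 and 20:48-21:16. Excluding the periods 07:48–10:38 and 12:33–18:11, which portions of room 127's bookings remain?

18:11-19:55, 20:48-21:16

14:21-19:55 with B removed leaves 18:11-19:55.
20:48-21:16 is untouched.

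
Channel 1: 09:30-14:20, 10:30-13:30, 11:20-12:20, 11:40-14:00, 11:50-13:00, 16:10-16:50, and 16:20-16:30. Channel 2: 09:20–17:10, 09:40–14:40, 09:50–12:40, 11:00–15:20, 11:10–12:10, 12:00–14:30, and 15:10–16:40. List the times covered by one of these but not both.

09:20–09:30, 14:20–16:10, 16:50–17:10

First set merges to 09:30–14:20, 16:10–16:50.
Second set merges to 09:20–17:10.
Only in the first: none.
Only in the second: 09:20–09:30, 14:20–16:10, 16:50–17:10.
Together these are the periods covered by exactly one.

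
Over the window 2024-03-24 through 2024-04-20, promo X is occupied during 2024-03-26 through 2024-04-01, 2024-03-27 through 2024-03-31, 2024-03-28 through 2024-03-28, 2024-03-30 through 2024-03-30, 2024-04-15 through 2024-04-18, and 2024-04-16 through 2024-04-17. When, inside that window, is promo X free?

2024-03-24 through 2024-03-25, 2024-04-02 through 2024-04-14, 2024-04-19 through 2024-04-20

The merged coverage is 2024-03-26 through 2024-04-01, 2024-04-15 through 2024-04-18.
Gaps within 2024-03-24 through 2024-04-20: 2024-03-24 through 2024-03-25, 2024-04-02 through 2024-04-14, 2024-04-19 through 2024-04-20.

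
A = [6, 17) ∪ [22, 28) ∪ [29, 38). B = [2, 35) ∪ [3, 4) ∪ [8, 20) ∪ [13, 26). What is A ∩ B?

Merge the second list: [2, 35).
[6, 17) overlaps B on [6, 17).
[22, 28) overlaps B on [22, 28).
[29, 38) overlaps B on [29, 35).

[6, 17) ∪ [22, 28) ∪ [29, 35)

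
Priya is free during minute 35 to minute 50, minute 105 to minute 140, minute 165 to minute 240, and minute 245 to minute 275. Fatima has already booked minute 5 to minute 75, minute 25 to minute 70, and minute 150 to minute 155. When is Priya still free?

minute 105 to minute 140, minute 165 to minute 240, minute 245 to minute 275

Merge the second list: minute 5 to minute 75, minute 150 to minute 155.
minute 35 to minute 50 lies entirely inside B → drops out.
minute 105 to minute 140 is untouched.
minute 165 to minute 240 is untouched.
minute 245 to minute 275 is untouched.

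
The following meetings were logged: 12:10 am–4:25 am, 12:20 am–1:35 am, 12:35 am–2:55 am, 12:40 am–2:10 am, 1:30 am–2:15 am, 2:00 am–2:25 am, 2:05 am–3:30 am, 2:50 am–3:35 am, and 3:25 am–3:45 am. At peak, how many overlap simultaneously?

6

Sweep endpoints in order; track running count of active intervals.
Peak of 6 reached at 2:05 am.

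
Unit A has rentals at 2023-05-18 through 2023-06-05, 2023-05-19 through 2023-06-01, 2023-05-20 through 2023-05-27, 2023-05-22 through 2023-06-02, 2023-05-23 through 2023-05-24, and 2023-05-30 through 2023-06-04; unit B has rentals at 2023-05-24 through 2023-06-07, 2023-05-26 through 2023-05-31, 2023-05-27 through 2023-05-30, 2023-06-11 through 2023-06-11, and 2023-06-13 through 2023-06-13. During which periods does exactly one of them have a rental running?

2023-05-18 through 2023-05-23, 2023-06-06 through 2023-06-07, 2023-06-11 through 2023-06-11, 2023-06-13 through 2023-06-13

First set merges to 2023-05-18 through 2023-06-05.
Second set merges to 2023-05-24 through 2023-06-07, 2023-06-11 through 2023-06-11, 2023-06-13 through 2023-06-13.
Only in the first: 2023-05-18 through 2023-05-23.
Only in the second: 2023-06-06 through 2023-06-07, 2023-06-11 through 2023-06-11, 2023-06-13 through 2023-06-13.
Together these are the periods covered by exactly one.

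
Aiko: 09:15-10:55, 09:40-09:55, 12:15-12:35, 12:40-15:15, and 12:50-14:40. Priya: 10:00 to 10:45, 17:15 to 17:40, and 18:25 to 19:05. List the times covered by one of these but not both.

First set merges to 09:15–10:55, 12:15–12:35, 12:40–15:15.
Only in the first: 09:15–10:00, 10:45–10:55, 12:15–12:35, 12:40–15:15.
Only in the second: 17:15–17:40, 18:25–19:05.
Together these are the periods covered by exactly one.

09:15–10:00, 10:45–10:55, 12:15–12:35, 12:40–15:15, 17:15–17:40, 18:25–19:05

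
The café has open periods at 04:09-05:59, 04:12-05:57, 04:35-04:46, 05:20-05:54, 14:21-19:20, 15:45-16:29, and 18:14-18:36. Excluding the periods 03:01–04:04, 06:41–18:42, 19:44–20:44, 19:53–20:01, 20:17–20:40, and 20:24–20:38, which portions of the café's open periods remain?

A, merged: 04:09–05:59, 14:21–19:20.
B, merged: 03:01–04:04, 06:41–18:42, 19:44–20:44.
04:09–05:59: nothing removed.
14:21–19:20 \ B = 18:42–19:20.

04:09–05:59, 18:42–19:20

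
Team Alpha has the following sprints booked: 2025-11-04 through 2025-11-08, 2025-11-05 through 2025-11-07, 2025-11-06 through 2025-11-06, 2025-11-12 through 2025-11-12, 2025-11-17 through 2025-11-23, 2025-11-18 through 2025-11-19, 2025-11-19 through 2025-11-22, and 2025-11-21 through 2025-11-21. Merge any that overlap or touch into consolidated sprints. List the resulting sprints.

2025-11-04 through 2025-11-08, 2025-11-12 through 2025-11-12, 2025-11-17 through 2025-11-23

2025-11-05 through 2025-11-07 overlaps/touches 2025-11-04 through 2025-11-08 → extend to 2025-11-04 through 2025-11-08.
2025-11-06 through 2025-11-06 overlaps/touches 2025-11-04 through 2025-11-08 → extend to 2025-11-04 through 2025-11-08.
2025-11-12 through 2025-11-12 is disjoint → start new block.
2025-11-17 through 2025-11-23 is disjoint → start new block.
2025-11-18 through 2025-11-19 overlaps/touches 2025-11-17 through 2025-11-23 → extend to 2025-11-17 through 2025-11-23.
2025-11-19 through 2025-11-22 overlaps/touches 2025-11-17 through 2025-11-23 → extend to 2025-11-17 through 2025-11-23.
2025-11-21 through 2025-11-21 overlaps/touches 2025-11-17 through 2025-11-23 → extend to 2025-11-17 through 2025-11-23.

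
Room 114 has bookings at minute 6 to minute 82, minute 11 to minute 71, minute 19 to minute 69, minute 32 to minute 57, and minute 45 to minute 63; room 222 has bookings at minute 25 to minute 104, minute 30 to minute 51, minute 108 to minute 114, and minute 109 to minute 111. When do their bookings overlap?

minute 25 to minute 82

First set merges to minute 6 to minute 82.
Second set merges to minute 25 to minute 104, minute 108 to minute 114.
minute 6 to minute 82 ∩ B → minute 25 to minute 82.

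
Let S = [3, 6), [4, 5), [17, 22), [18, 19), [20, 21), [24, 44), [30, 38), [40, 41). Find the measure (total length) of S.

28

Merged: [3, 6), [17, 22), [24, 44).
Lengths: 3 + 5 + 20 = 28.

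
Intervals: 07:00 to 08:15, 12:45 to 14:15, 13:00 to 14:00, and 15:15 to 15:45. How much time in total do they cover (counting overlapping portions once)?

3 h 15 min

Merged: 07:00–08:15, 12:45–14:15, 15:15–15:45.
Lengths: 1 h 15 min + 1 h 30 min + 30 min = 3 h 15 min.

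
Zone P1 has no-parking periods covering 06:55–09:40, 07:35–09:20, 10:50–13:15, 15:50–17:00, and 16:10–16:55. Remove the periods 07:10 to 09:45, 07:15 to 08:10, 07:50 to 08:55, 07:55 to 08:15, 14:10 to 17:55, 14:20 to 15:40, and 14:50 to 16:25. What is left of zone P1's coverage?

A, merged: 06:55-09:40, 10:50-13:15, 15:50-17:00.
B, merged: 07:10-09:45, 14:10-17:55.
06:55-09:40 \ B = 06:55-07:10.
10:50-13:15: nothing removed.
15:50-17:00: entirely removed.

06:55-07:10, 10:50-13:15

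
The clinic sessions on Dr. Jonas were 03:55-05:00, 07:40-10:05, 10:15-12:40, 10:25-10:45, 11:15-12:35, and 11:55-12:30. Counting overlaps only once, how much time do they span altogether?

5 h 55 min

Merged: 03:55-05:00, 07:40-10:05, 10:15-12:40.
Lengths: 1 h 5 min + 2 h 25 min + 2 h 25 min = 5 h 55 min.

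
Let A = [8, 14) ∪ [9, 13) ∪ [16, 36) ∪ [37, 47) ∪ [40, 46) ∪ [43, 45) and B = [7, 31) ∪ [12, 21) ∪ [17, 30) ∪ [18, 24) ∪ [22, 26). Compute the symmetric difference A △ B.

First set merges to [8, 14), [16, 36), [37, 47).
Second set merges to [7, 31).
A but not B: [31, 36), [37, 47).
B but not A: [7, 8), [14, 16).
Combining gives A △ B.

[7, 8) ∪ [14, 16) ∪ [31, 36) ∪ [37, 47)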